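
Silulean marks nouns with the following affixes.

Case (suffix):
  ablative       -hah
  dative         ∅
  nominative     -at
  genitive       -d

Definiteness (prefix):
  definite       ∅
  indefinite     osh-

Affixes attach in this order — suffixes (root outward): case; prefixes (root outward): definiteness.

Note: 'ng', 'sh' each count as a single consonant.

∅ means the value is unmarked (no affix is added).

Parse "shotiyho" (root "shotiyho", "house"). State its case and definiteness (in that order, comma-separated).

Segment: shotiyho.
case: ∅ → dative.
definiteness: ∅ → definite.

dative, definite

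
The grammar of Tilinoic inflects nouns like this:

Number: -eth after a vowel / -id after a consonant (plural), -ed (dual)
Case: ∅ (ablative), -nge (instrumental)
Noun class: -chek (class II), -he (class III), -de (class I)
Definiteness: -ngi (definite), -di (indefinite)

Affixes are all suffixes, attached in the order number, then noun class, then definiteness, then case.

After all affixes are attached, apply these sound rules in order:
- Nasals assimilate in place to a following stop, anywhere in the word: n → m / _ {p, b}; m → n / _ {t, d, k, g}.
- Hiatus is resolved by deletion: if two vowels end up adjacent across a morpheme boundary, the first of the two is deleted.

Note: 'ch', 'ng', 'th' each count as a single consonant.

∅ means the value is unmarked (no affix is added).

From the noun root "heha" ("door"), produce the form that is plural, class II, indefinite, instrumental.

hehethchekdinge

Attach number plural -eth (after vowel 'a') → hehaeth.
Attach noun class class II -chek → hehaethchek.
Attach definiteness indefinite -di → hehaethchekdi.
Attach case instrumental -nge → hehaethchekdinge.
Nasal assimilation: no change.
Apply vowel deletion: hehaethchekdinge → hehethchekdinge.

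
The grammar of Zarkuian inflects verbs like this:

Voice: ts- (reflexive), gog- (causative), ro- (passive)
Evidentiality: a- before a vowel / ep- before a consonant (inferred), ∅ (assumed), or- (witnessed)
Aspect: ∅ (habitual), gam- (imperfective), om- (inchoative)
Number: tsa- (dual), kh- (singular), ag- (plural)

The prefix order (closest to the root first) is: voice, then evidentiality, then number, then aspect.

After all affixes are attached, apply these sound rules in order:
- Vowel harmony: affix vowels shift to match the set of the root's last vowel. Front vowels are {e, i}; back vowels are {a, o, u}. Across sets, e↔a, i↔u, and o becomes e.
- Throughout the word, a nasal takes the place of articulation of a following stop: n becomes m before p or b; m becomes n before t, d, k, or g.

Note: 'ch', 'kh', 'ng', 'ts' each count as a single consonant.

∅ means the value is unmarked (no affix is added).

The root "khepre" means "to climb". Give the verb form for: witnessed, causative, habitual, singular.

Attach voice causative gog- → gogkhepre.
Attach evidentiality witnessed or- → orgogkhepre.
Attach number singular kh- → khorgogkhepre.
aspect = habitual: zero marking, form stays khorgogkhepre.
Apply vowel harmony: khorgogkhepre → khergegkhepre.
Nasal assimilation: no change.

khergegkhepre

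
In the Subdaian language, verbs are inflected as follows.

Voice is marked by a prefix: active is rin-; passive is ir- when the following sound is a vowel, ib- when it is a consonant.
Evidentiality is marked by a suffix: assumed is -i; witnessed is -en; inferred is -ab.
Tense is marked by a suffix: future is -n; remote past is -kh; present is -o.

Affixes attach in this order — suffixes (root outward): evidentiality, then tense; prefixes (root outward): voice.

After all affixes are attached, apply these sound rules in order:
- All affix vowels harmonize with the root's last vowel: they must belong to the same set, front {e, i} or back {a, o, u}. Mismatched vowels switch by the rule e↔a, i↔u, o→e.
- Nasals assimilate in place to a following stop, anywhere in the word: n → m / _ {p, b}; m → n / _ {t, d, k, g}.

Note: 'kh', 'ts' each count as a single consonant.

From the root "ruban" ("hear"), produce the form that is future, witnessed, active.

runrubanann

Attach evidentiality witnessed -en → rubanen.
Attach tense future -n → rubanenn.
Attach voice active rin- → rinrubanenn.
Apply vowel harmony: rinrubanenn → runrubanann.
Nasal assimilation: no change.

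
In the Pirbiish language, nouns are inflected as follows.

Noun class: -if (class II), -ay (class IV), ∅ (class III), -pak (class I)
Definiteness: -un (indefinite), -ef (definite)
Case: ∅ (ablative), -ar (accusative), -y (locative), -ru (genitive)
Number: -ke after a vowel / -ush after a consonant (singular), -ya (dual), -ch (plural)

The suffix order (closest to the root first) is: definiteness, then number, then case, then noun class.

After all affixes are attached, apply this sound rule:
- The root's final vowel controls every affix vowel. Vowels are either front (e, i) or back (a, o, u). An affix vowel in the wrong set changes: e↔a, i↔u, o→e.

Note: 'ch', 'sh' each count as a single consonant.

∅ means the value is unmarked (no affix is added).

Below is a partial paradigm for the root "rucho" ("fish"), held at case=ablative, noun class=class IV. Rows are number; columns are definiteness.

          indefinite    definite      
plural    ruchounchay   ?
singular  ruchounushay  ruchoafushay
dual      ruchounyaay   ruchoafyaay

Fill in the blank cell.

ruchoafchay

Attach definiteness definite -ef → ruchoef.
Attach number plural -ch → ruchoefch.
case = ablative: zero marking, form stays ruchoefch.
Attach noun class class IV -ay → ruchoefchay.
Apply vowel harmony: ruchoefchay → ruchoafchay.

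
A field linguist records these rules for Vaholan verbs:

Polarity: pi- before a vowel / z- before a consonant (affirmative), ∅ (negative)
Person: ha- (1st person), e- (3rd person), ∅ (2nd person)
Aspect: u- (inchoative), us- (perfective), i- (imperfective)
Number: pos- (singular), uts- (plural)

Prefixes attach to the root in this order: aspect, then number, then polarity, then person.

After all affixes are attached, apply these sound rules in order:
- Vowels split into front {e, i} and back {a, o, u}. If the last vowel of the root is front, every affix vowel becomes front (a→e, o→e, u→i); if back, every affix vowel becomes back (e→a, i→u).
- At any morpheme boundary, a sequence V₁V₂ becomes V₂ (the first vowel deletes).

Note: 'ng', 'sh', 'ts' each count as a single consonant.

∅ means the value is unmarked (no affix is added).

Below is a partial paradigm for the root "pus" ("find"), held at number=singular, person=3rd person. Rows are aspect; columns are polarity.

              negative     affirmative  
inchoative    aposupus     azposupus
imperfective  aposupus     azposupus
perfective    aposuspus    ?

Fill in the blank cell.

Attach aspect perfective us- → uspus.
Attach number singular pos- → posuspus.
Attach polarity affirmative z- (before consonant 'p') → zposuspus.
Attach person 3rd person e- → ezposuspus.
Apply vowel harmony: ezposuspus → azposuspus.
Vowel deletion: no change.

azposuspus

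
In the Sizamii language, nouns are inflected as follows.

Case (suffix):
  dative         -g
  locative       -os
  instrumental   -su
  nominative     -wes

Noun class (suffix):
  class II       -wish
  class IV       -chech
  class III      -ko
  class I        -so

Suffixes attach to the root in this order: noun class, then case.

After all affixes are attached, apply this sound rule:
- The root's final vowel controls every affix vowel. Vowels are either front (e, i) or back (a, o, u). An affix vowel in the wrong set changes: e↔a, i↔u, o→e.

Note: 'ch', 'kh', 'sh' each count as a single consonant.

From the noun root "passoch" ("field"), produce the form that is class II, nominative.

Attach noun class class II -wish → passochwish.
Attach case nominative -wes → passochwishwes.
Apply vowel harmony: passochwishwes → passochwushwas.

passochwushwas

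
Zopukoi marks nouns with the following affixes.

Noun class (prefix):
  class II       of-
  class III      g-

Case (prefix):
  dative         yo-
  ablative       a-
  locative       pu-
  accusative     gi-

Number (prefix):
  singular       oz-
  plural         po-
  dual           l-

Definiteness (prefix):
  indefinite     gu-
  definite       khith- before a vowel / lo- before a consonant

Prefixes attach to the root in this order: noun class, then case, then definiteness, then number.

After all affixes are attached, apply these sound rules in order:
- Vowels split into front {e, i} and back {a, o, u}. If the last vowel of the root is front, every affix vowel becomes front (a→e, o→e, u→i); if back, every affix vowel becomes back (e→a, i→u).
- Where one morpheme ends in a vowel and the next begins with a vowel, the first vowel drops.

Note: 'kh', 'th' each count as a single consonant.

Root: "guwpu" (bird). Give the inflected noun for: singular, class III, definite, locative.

ozlopugguwpu

Attach noun class class III g- → gguwpu.
Attach case locative pu- → pugguwpu.
Attach definiteness definite lo- (before consonant 'p') → lopugguwpu.
Attach number singular oz- → ozlopugguwpu.
Vowel harmony: no change.
Vowel deletion: no change.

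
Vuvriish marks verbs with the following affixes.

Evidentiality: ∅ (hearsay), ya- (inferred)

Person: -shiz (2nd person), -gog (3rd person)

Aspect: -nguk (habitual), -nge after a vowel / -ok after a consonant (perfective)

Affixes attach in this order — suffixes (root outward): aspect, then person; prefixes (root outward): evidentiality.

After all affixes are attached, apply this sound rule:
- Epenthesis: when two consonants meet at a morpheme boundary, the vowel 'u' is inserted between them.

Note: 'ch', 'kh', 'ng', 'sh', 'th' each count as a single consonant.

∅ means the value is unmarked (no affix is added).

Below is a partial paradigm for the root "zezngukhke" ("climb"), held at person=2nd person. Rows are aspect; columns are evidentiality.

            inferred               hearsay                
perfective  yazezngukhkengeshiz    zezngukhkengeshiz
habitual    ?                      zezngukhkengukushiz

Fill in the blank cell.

Attach evidentiality inferred ya- → yazezngukhke.
Attach aspect habitual -nguk → yazezngukhkenguk.
Attach person 2nd person -shiz → yazezngukhkengukshiz.
Apply epenthesis: yazezngukhkengukshiz → yazezngukhkengukushiz.

yazezngukhkengukushiz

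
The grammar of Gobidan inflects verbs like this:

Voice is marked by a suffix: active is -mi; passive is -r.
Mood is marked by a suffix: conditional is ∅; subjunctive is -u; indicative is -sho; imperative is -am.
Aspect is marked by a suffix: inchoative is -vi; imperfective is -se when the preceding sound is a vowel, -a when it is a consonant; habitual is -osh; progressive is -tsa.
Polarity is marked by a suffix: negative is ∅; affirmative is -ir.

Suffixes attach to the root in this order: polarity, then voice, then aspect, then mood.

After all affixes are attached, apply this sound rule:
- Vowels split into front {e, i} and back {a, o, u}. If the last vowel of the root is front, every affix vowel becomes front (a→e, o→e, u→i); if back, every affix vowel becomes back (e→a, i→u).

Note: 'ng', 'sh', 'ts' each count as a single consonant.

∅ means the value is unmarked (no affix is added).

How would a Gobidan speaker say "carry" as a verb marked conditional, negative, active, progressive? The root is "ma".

mamutsa

polarity = negative: zero marking, form stays ma.
Attach voice active -mi → mami.
Attach aspect progressive -tsa → mamitsa.
mood = conditional: zero marking, form stays mamitsa.
Apply vowel harmony: mamitsa → mamutsa.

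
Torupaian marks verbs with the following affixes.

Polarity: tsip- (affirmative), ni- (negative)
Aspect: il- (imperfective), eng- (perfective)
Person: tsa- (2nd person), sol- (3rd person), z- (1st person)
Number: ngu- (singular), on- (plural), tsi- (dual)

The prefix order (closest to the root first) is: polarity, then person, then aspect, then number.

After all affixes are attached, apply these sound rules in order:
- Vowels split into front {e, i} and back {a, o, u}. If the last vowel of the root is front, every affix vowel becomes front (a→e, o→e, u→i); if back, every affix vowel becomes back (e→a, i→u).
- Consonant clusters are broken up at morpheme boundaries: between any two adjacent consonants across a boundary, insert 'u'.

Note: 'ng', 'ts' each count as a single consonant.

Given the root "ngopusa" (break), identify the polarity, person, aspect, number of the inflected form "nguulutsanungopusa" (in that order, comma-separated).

Segment: ngu-il-tsa-ni-ngopusa.
polarity: ni- → negative.
person: tsa- → 2nd person.
aspect: il- → imperfective.
number: ngu- → singular.

negative, 2nd person, imperfective, singular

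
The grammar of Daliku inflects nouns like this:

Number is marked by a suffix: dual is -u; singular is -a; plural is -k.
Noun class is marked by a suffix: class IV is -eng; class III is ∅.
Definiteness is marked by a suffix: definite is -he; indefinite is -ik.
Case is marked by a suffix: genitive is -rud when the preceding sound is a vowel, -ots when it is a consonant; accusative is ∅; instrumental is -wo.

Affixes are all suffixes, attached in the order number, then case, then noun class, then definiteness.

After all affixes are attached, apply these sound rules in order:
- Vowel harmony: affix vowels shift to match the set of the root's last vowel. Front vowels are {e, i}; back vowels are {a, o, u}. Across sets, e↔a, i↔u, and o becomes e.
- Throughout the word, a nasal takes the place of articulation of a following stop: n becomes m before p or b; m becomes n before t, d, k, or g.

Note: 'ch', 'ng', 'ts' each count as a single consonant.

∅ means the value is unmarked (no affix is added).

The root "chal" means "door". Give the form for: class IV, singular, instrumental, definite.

chalawoangha

Attach number singular -a → chala.
Attach case instrumental -wo → chalawo.
Attach noun class class IV -eng → chalawoeng.
Attach definiteness definite -he → chalawoenghe.
Apply vowel harmony: chalawoenghe → chalawoangha.
Nasal assimilation: no change.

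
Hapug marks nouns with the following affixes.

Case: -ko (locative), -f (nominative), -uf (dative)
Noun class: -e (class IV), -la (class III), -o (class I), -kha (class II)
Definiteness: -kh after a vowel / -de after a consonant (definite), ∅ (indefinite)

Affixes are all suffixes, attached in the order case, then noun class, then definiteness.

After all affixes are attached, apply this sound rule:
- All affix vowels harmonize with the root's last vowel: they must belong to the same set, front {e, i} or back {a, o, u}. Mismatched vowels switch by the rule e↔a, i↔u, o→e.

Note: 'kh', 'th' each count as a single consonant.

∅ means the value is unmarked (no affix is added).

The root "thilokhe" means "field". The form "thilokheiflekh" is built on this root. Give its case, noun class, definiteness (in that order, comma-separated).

Segment: thilokhe-uf-la-kh.
case: -uf → dative.
noun class: -la → class III.
definiteness: -kh/de → definite.

dative, class III, definite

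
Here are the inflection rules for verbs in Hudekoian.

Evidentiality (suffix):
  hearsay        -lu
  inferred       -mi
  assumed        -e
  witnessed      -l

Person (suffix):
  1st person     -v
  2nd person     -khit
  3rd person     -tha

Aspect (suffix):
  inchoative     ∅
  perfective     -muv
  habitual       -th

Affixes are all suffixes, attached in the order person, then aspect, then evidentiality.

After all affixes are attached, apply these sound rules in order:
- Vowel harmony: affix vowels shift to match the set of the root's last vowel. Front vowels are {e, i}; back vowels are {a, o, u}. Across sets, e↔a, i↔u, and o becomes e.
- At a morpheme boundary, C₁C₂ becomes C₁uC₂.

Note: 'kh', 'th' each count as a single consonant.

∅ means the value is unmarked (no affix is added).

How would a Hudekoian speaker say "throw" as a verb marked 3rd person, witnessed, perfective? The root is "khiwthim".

Attach person 3rd person -tha → khiwthimtha.
Attach aspect perfective -muv → khiwthimthamuv.
Attach evidentiality witnessed -l → khiwthimthamuvl.
Apply vowel harmony: khiwthimthamuvl → khiwthimthemivl.
Apply epenthesis: khiwthimthemivl → khiwthimuthemivul.

khiwthimuthemivul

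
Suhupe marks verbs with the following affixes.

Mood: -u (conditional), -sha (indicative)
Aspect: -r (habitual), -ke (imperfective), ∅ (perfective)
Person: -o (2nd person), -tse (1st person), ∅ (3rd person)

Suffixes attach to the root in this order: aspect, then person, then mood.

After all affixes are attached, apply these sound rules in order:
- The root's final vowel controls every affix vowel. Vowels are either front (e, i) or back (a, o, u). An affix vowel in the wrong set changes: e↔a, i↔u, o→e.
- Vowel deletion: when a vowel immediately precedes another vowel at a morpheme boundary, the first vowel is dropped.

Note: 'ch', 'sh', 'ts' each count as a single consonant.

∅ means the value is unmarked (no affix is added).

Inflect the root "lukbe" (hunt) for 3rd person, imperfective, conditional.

lukbeki

Attach aspect imperfective -ke → lukbeke.
person = 3rd person: zero marking, form stays lukbeke.
Attach mood conditional -u → lukbekeu.
Apply vowel harmony: lukbekeu → lukbekei.
Apply vowel deletion: lukbekei → lukbeki.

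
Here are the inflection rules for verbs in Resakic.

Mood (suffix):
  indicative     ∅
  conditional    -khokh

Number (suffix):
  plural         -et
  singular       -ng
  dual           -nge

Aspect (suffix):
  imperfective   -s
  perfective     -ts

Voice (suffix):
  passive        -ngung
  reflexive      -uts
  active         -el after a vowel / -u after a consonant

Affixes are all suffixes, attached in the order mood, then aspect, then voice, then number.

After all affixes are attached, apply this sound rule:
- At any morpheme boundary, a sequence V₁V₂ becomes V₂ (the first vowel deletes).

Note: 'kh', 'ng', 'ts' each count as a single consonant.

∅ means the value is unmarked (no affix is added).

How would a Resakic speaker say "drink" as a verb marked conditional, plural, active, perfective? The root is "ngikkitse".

ngikkitsekhokhtset

Attach mood conditional -khokh → ngikkitsekhokh.
Attach aspect perfective -ts → ngikkitsekhokhts.
Attach voice active -u (after consonant 'ts') → ngikkitsekhokhtsu.
Attach number plural -et → ngikkitsekhokhtsuet.
Apply vowel deletion: ngikkitsekhokhtsuet → ngikkitsekhokhtset.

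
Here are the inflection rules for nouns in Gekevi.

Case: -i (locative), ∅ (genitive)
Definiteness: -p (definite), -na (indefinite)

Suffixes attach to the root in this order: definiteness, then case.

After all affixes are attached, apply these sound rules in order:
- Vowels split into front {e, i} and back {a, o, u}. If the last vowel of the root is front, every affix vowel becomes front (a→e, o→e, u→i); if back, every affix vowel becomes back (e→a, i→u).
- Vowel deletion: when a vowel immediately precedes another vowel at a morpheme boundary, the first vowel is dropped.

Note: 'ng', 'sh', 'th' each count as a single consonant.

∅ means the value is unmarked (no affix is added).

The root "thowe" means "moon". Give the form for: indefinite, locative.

thoweni

Attach definiteness indefinite -na → thowena.
Attach case locative -i → thowenai.
Apply vowel harmony: thowenai → thowenei.
Apply vowel deletion: thowenei → thoweni.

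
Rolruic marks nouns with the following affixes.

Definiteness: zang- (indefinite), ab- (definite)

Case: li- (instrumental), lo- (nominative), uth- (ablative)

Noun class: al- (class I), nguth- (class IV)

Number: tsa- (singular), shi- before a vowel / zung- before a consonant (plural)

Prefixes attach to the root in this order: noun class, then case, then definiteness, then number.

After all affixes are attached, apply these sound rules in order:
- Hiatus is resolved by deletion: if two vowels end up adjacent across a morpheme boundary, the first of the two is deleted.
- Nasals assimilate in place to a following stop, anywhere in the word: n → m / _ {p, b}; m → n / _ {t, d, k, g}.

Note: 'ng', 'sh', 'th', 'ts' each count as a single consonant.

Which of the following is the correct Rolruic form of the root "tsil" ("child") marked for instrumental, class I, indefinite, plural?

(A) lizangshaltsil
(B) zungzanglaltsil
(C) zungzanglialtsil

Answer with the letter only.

Attach noun class class I al- → altsil.
Attach case instrumental li- → lialtsil.
Attach definiteness indefinite zang- → zanglialtsil.
Attach number plural zung- (before consonant 'z') → zungzanglialtsil.
Apply vowel deletion: zungzanglialtsil → zungzanglaltsil.
Nasal assimilation: no change.
So the correct form is zungzanglaltsil, option (B).
(A) lizangshaltsil is wrong: it has the affixes in the wrong order.
(C) zungzanglialtsil is wrong: it fails to apply the sound rule(s).

B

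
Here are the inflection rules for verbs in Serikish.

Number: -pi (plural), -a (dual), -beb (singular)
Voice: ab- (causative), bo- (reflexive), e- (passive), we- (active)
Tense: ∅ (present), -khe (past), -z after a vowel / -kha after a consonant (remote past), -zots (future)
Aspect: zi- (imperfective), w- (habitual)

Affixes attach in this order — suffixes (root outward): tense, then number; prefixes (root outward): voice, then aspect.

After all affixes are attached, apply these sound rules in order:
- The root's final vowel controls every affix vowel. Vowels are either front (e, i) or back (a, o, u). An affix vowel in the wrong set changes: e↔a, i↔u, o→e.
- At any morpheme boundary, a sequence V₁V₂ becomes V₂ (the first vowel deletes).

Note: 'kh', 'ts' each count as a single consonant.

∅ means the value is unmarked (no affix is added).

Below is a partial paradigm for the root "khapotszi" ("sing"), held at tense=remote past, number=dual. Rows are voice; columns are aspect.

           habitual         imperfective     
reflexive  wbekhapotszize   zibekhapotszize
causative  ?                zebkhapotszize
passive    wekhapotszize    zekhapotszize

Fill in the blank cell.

Attach tense remote past -z (after vowel 'i') → khapotsziz.
Attach voice causative ab- → abkhapotsziz.
Attach number dual -a → abkhapotsziza.
Attach aspect habitual w- → wabkhapotsziza.
Apply vowel harmony: wabkhapotsziza → webkhapotszize.
Vowel deletion: no change.

webkhapotszize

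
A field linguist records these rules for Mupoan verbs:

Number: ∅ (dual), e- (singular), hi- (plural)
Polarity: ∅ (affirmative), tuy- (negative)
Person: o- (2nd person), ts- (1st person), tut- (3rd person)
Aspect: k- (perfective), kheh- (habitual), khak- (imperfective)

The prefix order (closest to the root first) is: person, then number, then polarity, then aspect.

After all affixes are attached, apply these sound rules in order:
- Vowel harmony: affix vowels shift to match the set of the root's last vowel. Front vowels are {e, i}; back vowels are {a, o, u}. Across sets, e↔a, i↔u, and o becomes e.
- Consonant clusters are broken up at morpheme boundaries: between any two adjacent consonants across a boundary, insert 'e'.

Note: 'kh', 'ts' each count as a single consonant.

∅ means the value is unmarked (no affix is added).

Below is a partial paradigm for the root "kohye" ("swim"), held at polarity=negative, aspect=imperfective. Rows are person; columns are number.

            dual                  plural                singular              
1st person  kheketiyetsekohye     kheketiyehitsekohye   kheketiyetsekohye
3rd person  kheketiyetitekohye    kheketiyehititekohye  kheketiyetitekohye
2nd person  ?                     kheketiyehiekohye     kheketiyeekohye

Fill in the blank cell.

Attach person 2nd person o- → okohye.
number = dual: zero marking, form stays okohye.
Attach polarity negative tuy- → tuyokohye.
Attach aspect imperfective khak- → khaktuyokohye.
Apply vowel harmony: khaktuyokohye → khektiyekohye.
Apply epenthesis: khektiyekohye → kheketiyekohye.

kheketiyekohye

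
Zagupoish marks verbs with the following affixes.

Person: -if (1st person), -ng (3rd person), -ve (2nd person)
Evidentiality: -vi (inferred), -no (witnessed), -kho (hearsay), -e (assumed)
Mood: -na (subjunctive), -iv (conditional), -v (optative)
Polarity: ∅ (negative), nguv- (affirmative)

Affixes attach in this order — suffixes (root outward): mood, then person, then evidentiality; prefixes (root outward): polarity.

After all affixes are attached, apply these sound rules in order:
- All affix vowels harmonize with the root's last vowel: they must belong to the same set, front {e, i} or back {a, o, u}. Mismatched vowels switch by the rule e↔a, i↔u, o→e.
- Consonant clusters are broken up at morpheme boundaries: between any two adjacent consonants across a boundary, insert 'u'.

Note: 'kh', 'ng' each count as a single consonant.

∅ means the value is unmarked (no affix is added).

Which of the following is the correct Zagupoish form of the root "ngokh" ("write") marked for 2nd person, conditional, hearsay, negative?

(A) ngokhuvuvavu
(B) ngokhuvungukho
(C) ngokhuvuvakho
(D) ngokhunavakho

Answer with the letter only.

Attach mood conditional -iv → ngokhiv.
Attach person 2nd person -ve → ngokhivve.
polarity = negative: zero marking, form stays ngokhivve.
Attach evidentiality hearsay -kho → ngokhivvekho.
Apply vowel harmony: ngokhivvekho → ngokhuvvakho.
Apply epenthesis: ngokhuvvakho → ngokhuvuvakho.
So the correct form is ngokhuvuvakho, option (C).
(A) ngokhuvuvavu is wrong: it uses inferred instead of hearsay for evidentiality.
(B) ngokhuvungukho is wrong: it uses 3rd person instead of 2nd person for person.
(D) ngokhunavakho is wrong: it uses subjunctive instead of conditional for mood.

C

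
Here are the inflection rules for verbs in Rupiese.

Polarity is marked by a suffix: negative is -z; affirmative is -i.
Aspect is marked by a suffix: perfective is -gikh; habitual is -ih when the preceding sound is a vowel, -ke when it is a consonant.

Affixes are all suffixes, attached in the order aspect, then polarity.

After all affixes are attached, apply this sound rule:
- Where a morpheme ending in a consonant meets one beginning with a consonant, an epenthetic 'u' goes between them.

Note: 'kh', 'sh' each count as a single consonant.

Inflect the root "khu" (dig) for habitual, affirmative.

Attach aspect habitual -ih (after vowel 'u') → khuih.
Attach polarity affirmative -i → khuihi.
Epenthesis: no change.

khuihi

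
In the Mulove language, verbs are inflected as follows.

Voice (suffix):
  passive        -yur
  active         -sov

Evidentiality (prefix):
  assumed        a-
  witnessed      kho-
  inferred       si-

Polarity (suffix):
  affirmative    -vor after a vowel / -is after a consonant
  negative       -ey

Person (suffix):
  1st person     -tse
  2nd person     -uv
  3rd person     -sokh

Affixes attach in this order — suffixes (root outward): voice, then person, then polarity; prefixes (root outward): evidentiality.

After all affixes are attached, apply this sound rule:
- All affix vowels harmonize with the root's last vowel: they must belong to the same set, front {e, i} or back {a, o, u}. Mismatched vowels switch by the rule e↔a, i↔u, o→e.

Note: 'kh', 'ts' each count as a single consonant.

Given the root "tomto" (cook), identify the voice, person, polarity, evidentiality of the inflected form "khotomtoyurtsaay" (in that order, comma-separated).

Segment: kho-tomto-yur-tse-ey.
voice: -yur → passive.
person: -tse → 1st person.
polarity: -ey → negative.
evidentiality: kho- → witnessed.

passive, 1st person, negative, witnessed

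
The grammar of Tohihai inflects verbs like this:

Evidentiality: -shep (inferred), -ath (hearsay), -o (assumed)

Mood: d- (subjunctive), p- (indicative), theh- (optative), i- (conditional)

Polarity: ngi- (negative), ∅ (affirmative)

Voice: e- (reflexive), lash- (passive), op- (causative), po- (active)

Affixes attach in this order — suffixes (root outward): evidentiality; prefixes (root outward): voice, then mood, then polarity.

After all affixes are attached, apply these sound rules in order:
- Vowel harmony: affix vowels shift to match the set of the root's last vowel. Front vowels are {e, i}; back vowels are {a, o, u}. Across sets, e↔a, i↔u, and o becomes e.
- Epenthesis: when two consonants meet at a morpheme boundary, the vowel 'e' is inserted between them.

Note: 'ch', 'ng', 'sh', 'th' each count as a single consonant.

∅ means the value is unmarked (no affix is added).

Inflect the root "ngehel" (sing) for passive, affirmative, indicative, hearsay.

peleshengeheleth

Attach voice passive lash- → lashngehel.
Attach mood indicative p- → plashngehel.
Attach evidentiality hearsay -ath → plashngehelath.
polarity = affirmative: zero marking, form stays plashngehelath.
Apply vowel harmony: plashngehelath → pleshngeheleth.
Apply epenthesis: pleshngeheleth → peleshengeheleth.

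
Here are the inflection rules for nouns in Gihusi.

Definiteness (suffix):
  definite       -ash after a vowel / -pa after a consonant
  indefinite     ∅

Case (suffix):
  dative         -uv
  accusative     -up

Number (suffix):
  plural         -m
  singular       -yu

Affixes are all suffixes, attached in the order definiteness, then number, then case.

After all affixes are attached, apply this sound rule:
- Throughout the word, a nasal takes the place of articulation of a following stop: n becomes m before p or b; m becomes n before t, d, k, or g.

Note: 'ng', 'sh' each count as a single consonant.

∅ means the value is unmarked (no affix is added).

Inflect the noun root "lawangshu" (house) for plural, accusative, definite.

Attach definiteness definite -ash (after vowel 'u') → lawangshuash.
Attach number plural -m → lawangshuashm.
Attach case accusative -up → lawangshuashmup.
Nasal assimilation: no change.

lawangshuashmup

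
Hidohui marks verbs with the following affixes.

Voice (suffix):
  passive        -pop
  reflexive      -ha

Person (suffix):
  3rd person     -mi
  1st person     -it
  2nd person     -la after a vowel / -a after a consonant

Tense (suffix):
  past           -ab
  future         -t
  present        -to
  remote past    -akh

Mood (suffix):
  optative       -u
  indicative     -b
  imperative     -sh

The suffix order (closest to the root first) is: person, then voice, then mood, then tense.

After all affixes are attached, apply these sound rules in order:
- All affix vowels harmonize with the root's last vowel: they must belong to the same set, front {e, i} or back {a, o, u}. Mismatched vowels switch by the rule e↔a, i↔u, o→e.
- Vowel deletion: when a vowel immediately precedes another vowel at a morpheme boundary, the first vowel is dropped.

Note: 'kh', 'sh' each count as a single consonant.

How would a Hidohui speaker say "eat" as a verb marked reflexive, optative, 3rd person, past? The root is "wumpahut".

Attach person 3rd person -mi → wumpahutmi.
Attach voice reflexive -ha → wumpahutmiha.
Attach mood optative -u → wumpahutmihau.
Attach tense past -ab → wumpahutmihauab.
Apply vowel harmony: wumpahutmihauab → wumpahutmuhauab.
Apply vowel deletion: wumpahutmuhauab → wumpahutmuhab.

wumpahutmuhab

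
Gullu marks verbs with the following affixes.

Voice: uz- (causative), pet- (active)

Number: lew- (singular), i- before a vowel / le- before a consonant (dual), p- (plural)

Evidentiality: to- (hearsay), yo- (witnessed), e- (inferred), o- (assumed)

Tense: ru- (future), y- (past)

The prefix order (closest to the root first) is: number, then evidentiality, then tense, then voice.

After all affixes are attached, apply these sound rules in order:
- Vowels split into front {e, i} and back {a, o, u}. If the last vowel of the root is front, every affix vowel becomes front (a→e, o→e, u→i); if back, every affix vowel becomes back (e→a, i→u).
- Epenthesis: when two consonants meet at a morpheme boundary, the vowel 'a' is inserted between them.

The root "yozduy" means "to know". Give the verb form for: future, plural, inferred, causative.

uzaruapayozduy

Attach number plural p- → pyozduy.
Attach evidentiality inferred e- → epyozduy.
Attach tense future ru- → ruepyozduy.
Attach voice causative uz- → uzruepyozduy.
Apply vowel harmony: uzruepyozduy → uzruapyozduy.
Apply epenthesis: uzruapyozduy → uzaruapayozduy.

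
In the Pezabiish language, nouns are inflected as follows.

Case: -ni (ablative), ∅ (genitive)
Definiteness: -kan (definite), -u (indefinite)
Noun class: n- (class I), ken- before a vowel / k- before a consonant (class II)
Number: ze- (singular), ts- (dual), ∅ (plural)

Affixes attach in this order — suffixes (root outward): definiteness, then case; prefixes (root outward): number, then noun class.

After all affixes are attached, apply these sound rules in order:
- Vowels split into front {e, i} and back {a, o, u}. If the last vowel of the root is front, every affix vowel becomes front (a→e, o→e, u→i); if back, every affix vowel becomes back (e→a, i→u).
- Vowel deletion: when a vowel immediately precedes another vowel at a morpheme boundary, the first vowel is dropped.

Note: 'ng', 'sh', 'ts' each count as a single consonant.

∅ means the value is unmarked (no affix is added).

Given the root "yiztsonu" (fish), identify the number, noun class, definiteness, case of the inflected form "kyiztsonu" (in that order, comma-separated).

Segment: k-yiztsonu-u.
number: ∅ → plural.
noun class: ken/k- → class II.
definiteness: -u → indefinite.
case: ∅ → genitive.

plural, class II, indefinite, genitive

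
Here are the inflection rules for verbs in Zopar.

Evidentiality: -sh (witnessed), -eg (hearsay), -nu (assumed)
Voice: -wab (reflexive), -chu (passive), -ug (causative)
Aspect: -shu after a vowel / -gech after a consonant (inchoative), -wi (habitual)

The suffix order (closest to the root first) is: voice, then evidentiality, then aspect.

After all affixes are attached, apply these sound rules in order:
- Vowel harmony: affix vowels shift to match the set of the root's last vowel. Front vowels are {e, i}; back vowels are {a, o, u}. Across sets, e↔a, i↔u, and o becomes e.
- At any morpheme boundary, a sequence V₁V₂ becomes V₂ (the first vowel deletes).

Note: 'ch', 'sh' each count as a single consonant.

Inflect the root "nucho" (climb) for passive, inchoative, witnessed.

nuchochushgach

Attach voice passive -chu → nuchochu.
Attach evidentiality witnessed -sh → nuchochush.
Attach aspect inchoative -gech (after consonant 'sh') → nuchochushgech.
Apply vowel harmony: nuchochushgech → nuchochushgach.
Vowel deletion: no change.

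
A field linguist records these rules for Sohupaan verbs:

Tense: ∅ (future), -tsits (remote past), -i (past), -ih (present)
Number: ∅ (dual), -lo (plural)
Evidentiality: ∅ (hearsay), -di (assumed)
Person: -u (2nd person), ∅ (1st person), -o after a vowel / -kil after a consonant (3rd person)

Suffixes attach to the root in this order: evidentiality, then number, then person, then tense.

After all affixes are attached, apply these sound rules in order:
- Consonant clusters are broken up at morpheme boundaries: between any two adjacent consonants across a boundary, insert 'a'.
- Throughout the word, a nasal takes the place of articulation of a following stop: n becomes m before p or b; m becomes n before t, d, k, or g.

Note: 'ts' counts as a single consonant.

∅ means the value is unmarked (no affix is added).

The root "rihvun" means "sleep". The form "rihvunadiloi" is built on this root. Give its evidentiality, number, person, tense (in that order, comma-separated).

assumed, plural, 1st person, past

Segment: rihvun-di-lo-i.
evidentiality: -di → assumed.
number: -lo → plural.
person: ∅ → 1st person.
tense: -i → past.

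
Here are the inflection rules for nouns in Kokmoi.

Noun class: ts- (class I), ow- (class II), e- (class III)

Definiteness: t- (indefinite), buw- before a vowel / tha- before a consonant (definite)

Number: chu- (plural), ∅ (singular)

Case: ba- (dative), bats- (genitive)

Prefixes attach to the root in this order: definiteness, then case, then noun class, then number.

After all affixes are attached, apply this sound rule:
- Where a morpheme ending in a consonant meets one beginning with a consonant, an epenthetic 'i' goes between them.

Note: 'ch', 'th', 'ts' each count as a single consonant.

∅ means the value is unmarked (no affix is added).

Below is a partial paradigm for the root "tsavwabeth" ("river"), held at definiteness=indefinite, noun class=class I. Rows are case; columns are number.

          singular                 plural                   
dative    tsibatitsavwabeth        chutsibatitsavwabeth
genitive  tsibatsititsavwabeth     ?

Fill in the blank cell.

Attach definiteness indefinite t- → ttsavwabeth.
Attach case genitive bats- → batsttsavwabeth.
Attach noun class class I ts- → tsbatsttsavwabeth.
Attach number plural chu- → chutsbatsttsavwabeth.
Apply epenthesis: chutsbatsttsavwabeth → chutsibatsititsavwabeth.

chutsibatsititsavwabeth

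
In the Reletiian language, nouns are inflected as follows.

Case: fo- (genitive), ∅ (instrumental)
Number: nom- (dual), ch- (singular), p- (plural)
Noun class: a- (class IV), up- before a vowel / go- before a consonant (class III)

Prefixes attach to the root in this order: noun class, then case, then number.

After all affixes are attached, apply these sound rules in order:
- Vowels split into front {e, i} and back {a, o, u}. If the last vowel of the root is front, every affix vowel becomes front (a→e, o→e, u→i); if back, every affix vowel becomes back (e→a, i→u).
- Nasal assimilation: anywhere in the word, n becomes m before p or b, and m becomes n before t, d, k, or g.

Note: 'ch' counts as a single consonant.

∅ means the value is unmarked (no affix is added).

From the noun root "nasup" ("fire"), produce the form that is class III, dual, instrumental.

Attach noun class class III go- (before consonant 'n') → gonasup.
case = instrumental: zero marking, form stays gonasup.
Attach number dual nom- → nomgonasup.
Vowel harmony: no change.
Apply nasal assimilation: nomgonasup → nongonasup.

nongonasup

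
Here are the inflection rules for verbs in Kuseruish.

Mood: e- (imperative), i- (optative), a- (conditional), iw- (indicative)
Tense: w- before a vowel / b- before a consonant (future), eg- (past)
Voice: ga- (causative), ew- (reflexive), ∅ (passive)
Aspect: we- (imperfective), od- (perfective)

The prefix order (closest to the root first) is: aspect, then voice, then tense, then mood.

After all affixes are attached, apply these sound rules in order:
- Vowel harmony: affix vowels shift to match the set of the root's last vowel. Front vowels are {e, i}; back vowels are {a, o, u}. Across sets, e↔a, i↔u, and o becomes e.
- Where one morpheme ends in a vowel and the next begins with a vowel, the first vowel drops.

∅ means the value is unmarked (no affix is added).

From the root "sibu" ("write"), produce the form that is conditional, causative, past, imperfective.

Attach aspect imperfective we- → wesibu.
Attach voice causative ga- → gawesibu.
Attach tense past eg- → eggawesibu.
Attach mood conditional a- → aeggawesibu.
Apply vowel harmony: aeggawesibu → aaggawasibu.
Apply vowel deletion: aaggawasibu → aggawasibu.

aggawasibu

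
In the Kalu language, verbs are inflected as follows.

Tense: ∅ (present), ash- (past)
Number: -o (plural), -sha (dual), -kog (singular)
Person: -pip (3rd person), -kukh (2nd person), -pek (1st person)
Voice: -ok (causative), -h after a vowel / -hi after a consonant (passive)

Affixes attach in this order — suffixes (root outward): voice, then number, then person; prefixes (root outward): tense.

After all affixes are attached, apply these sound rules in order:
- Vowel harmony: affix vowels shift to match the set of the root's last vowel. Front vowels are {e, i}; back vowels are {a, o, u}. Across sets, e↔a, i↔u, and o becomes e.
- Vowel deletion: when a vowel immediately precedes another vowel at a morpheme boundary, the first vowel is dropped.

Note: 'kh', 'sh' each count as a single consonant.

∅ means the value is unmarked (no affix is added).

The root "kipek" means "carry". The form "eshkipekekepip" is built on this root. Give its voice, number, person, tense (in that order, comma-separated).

causative, plural, 3rd person, past

Segment: ash-kipek-ok-o-pip.
voice: -ok → causative.
number: -o → plural.
person: -pip → 3rd person.
tense: ash- → past.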